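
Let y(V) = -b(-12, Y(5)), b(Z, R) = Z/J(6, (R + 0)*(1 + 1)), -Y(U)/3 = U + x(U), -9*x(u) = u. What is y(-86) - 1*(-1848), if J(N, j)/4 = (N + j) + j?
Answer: 262407/142 ≈ 1847.9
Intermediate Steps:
x(u) = -u/9
Y(U) = -8*U/3 (Y(U) = -3*(U - U/9) = -8*U/3)
J(N, j) = 4*N + 8*j (J(N, j) = 4*((N + j) + j) = 4*(N + 2*j) = 4*N + 8*j)
b(Z, R) = Z/(24 + 16*R) (b(Z, R) = Z/(4*6 + 8*((R + 0)*(1 + 1))) = Z/(24 + 8*(R*2)) = Z/(24 + 8*(2*R)) = Z/(24 + 16*R))
y(V) = -9/142 (y(V) = -(-12)/(8*(3 + 2*(-8/3*5))) = -(-12)/(8*(3 + 2*(-40/3))) = -(-12)/(8*(3 - 80/3)) = -(-12)/(8*(-71/3)) = -(-12)*(-3)/(8*71) = -1*9/142 = -9/142)
y(-86) - 1*(-1848) = -9/142 - 1*(-1848) = -9/142 + 1848 = 262407/142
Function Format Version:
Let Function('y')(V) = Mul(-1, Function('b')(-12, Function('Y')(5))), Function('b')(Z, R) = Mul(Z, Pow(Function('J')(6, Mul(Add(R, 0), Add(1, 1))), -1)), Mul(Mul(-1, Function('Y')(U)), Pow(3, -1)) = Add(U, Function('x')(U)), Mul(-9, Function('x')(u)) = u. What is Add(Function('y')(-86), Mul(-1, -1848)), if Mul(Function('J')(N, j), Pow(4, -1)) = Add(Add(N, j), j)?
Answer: Rational(262407, 142) ≈ 1847.9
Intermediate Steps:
Function('x')(u) = Mul(Rational(-1, 9), u)
Function('Y')(U) = Mul(Rational(-8, 3), U) (Function('Y')(U) = Mul(-3, Add(U, Mul(Rational(-1, 9), U))) = Mul(-3, Mul(Rational(8, 9), U)) = Mul(Rational(-8, 3), U))
Function('J')(N, j) = Add(Mul(4, N), Mul(8, j)) (Function('J')(N, j) = Mul(4, Add(Add(N, j), j)) = Mul(4, Add(N, Mul(2, j))) = Add(Mul(4, N), Mul(8, j)))
Function('b')(Z, R) = Mul(Z, Pow(Add(24, Mul(16, R)), -1)) (Function('b')(Z, R) = Mul(Z, Pow(Add(Mul(4, 6), Mul(8, Mul(Add(R, 0), Add(1, 1)))), -1)) = Mul(Z, Pow(Add(24, Mul(8, Mul(R, 2))), -1)) = Mul(Z, Pow(Add(24, Mul(8, Mul(2, R))), -1)) = Mul(Z, Pow(Add(24, Mul(16, R)), -1)))
Function('y')(V) = Rational(-9, 142) (Function('y')(V) = Mul(-1, Mul(Rational(1, 8), -12, Pow(Add(3, Mul(2, Mul(Rational(-8, 3), 5))), -1))) = Mul(-1, Mul(Rational(1, 8), -12, Pow(Add(3, Mul(2, Rational(-40, 3))), -1))) = Mul(-1, Mul(Rational(1, 8), -12, Pow(Add(3, Rational(-80, 3)), -1))) = Mul(-1, Mul(Rational(1, 8), -12, Pow(Rational(-71, 3), -1))) = Mul(-1, Mul(Rational(1, 8), -12, Rational(-3, 71))) = Mul(-1, Rational(9, 142)) = Rational(-9, 142))
Add(Function('y')(-86), Mul(-1, -1848)) = Add(Rational(-9, 142), Mul(-1, -1848)) = Add(Rational(-9, 142), 1848) = Rational(262407, 142)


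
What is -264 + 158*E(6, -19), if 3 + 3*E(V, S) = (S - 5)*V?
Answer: -8006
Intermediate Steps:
E(V, S) = -1 + V*(-5 + S)/3 (E(V, S) = -1 + ((S - 5)*V)/3 = -1 + ((-5 + S)*V)/3 = -1 + (V*(-5 + S))/3 = -1 + V*(-5 + S)/3)
-264 + 158*E(6, -19) = -264 + 158*(-1 - 5/3*6 + (1/3)*(-19)*6) = -264 + 158*(-1 - 10 - 38) = -264 + 158*(-49) = -264 - 7742 = -8006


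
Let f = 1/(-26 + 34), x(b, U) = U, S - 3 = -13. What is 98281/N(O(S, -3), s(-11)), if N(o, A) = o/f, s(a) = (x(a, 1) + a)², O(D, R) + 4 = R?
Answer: -98281/56 ≈ -1755.0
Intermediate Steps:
S = -10 (S = 3 - 13 = -10)
O(D, R) = -4 + R
f = ⅛ (f = 1/8 = ⅛ ≈ 0.12500)
s(a) = (1 + a)²
N(o, A) = 8*o (N(o, A) = o/(⅛) = o*8 = 8*o)
98281/N(O(S, -3), s(-11)) = 98281/((8*(-4 - 3))) = 98281/((8*(-7))) = 98281/(-56) = 98281*(-1/56) = -98281/56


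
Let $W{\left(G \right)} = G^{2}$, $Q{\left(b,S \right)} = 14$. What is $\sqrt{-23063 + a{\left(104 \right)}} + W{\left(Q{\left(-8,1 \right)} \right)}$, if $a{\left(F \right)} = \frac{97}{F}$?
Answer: $196 + \frac{3 i \sqrt{6928870}}{52} \approx 196.0 + 151.86 i$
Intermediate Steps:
$\sqrt{-23063 + a{\left(104 \right)}} + W{\left(Q{\left(-8,1 \right)} \right)} = \sqrt{-23063 + \frac{97}{104}} + 14^{2} = \sqrt{-23063 + 97 \cdot \frac{1}{104}} + 196 = \sqrt{-23063 + \frac{97}{104}} + 196 = \sqrt{- \frac{2398455}{104}} + 196 = \frac{3 i \sqrt{6928870}}{52} + 196 = 196 + \frac{3 i \sqrt{6928870}}{52}$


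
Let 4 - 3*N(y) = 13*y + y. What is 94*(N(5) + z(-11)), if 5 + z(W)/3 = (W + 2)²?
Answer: 19364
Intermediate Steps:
N(y) = 4/3 - 14*y/3 (N(y) = 4/3 - (13*y + y)/3 = 4/3 - 14*y/3)
z(W) = -15 + 3*(2 + W)² (z(W) = -15 + 3*(W + 2)² = -15 + 3*(2 + W)²)
94*(N(5) + z(-11)) = 94*((4/3 - 14/3*5) + (-15 + 3*(2 - 11)²)) = 94*((4/3 - 70/3) + (-15 + 3*(-9)²)) = 94*(-22 + (-15 + 3*81)) = 94*(-22 + (-15 + 243)) = 94*(-22 + 228) = 94*206 = 19364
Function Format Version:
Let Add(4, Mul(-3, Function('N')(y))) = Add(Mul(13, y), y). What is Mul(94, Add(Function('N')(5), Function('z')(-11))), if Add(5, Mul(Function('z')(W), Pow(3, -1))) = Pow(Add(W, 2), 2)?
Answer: 19364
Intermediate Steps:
Function('N')(y) = Add(Rational(4, 3), Mul(Rational(-14, 3), y)) (Function('N')(y) = Add(Rational(4, 3), Mul(Rational(-1, 3), Add(Mul(13, y), y))) = Add(Rational(4, 3), Mul(Rational(-1, 3), Mul(14, y))) = Add(Rational(4, 3), Mul(Rational(-14, 3), y)))
Function('z')(W) = Add(-15, Mul(3, Pow(Add(2, W), 2))) (Function('z')(W) = Add(-15, Mul(3, Pow(Add(W, 2), 2))) = Add(-15, Mul(3, Pow(Add(2, W), 2))))
Mul(94, Add(Function('N')(5), Function('z')(-11))) = Mul(94, Add(Add(Rational(4, 3), Mul(Rational(-14, 3), 5)), Add(-15, Mul(3, Pow(Add(2, -11), 2))))) = Mul(94, Add(Add(Rational(4, 3), Rational(-70, 3)), Add(-15, Mul(3, Pow(-9, 2))))) = Mul(94, Add(-22, Add(-15, Mul(3, 81)))) = Mul(94, Add(-22, Add(-15, 243))) = Mul(94, Add(-22, 228)) = Mul(94, 206) = 19364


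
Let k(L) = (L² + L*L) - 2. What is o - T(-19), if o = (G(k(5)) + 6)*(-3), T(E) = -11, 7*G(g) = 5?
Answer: -64/7 ≈ -9.1429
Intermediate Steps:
k(L) = -2 + 2*L² (k(L) = (L² + L²) - 2 = 2*L² - 2 = -2 + 2*L²)
G(g) = 5/7 (G(g) = (⅐)*5 = 5/7)
o = -141/7 (o = (5/7 + 6)*(-3) = (47/7)*(-3) = -141/7 ≈ -20.143)
o - T(-19) = -141/7 - 1*(-11) = -141/7 + 11 = -64/7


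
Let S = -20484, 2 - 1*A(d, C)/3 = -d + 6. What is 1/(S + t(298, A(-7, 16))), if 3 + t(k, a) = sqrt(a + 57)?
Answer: -6829/139905715 - 2*sqrt(6)/419717145 ≈ -4.8823e-5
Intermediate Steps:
A(d, C) = -12 + 3*d (A(d, C) = 6 - 3*(-d + 6) = 6 - 3*(6 - d) = 6 + (-18 + 3*d) = -12 + 3*d)
t(k, a) = -3 + sqrt(57 + a) (t(k, a) = -3 + sqrt(a + 57) = -3 + sqrt(57 + a))
1/(S + t(298, A(-7, 16))) = 1/(-20484 + (-3 + sqrt(57 + (-12 + 3*(-7))))) = 1/(-20484 + (-3 + sqrt(57 + (-12 - 21)))) = 1/(-20484 + (-3 + sqrt(57 - 33))) = 1/(-20484 + (-3 + sqrt(24))) = 1/(-20484 + (-3 + 2*sqrt(6))) = 1/(-20487 + 2*sqrt(6))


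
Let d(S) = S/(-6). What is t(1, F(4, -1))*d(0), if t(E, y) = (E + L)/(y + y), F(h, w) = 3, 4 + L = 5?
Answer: 0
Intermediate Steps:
L = 1 (L = -4 + 5 = 1)
d(S) = -S/6 (d(S) = S*(-⅙) = -S/6)
t(E, y) = (1 + E)/(2*y) (t(E, y) = (E + 1)/(y + y) = (1 + E)/((2*y)) = (1 + E)*(1/(2*y)) = (1 + E)/(2*y))
t(1, F(4, -1))*d(0) = ((½)*(1 + 1)/3)*(-⅙*0) = ((½)*(⅓)*2)*0 = (⅓)*0 = 0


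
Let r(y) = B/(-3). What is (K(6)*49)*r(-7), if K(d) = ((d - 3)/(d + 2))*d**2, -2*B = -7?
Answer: -3087/4 ≈ -771.75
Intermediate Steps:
B = 7/2 (B = -1/2*(-7) = 7/2 ≈ 3.5000)
r(y) = -7/6 (r(y) = (7/2)/(-3) = (7/2)*(-1/3) = -7/6)
K(d) = d**2*(-3 + d)/(2 + d) (K(d) = ((-3 + d)/(2 + d))*d**2 = d**2*(-3 + d)/(2 + d))
(K(6)*49)*r(-7) = ((6**2*(-3 + 6)/(2 + 6))*49)*(-7/6) = ((36*3/8)*49)*(-7/6) = ((36*(1/8)*3)*49)*(-7/6) = ((27/2)*49)*(-7/6) = (1323/2)*(-7/6) = -3087/4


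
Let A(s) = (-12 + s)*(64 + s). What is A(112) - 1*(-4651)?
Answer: 22251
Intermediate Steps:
A(112) - 1*(-4651) = (-768 + 112² + 52*112) - 1*(-4651) = (-768 + 12544 + 5824) + 4651 = 17600 + 4651 = 22251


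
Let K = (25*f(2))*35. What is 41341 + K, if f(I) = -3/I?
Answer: 80057/2 ≈ 40029.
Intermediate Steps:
K = -2625/2 (K = (25*(-3/2))*35 = -75/2*35 = -2625/2 ≈ -1312.5)
41341 + K = 41341 - 2625/2 = 80057/2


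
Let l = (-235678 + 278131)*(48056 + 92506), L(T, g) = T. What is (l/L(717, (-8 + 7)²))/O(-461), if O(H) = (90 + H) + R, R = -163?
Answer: -3724893/239 ≈ -15585.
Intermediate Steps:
O(H) = -73 + H (O(H) = (90 + H) - 163 = -73 + H)
l = 5967278586 (l = 42453*140562 = 5967278586)
(l/L(717, (-8 + 7)²))/O(-461) = (5967278586/717)/(-73 - 461) = (5967278586*(1/717))/(-534) = (1989092862/239)*(-1/534) = -3724893/239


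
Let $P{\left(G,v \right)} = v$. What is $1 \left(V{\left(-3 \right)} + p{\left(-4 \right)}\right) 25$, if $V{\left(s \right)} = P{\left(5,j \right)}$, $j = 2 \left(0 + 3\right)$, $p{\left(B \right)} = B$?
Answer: $50$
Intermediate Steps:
$j = 6$ ($j = 2 \cdot 3 = 6$)
$V{\left(s \right)} = 6$
$1 \left(V{\left(-3 \right)} + p{\left(-4 \right)}\right) 25 = 1 \left(6 - 4\right) 25 = 1 \cdot 2 \cdot 25 = 2 \cdot 25 = 50$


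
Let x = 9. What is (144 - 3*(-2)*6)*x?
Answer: 1620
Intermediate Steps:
(144 - 3*(-2)*6)*x = (144 - 3*(-2)*6)*9 = (144 + 6*6)*9 = (144 + 36)*9 = 180*9 = 1620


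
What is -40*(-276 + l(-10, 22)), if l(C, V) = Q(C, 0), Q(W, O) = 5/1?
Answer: 10840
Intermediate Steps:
Q(W, O) = 5 (Q(W, O) = 5*1 = 5)
l(C, V) = 5
-40*(-276 + l(-10, 22)) = -40*(-276 + 5) = -40*(-271) = 10840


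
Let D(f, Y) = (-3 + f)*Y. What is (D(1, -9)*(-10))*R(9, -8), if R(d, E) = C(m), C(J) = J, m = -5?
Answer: 900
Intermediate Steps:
R(d, E) = -5
D(f, Y) = Y*(-3 + f)
(D(1, -9)*(-10))*R(9, -8) = (-9*(-3 + 1)*(-10))*(-5) = (-9*(-2)*(-10))*(-5) = (18*(-10))*(-5) = -180*(-5) = 900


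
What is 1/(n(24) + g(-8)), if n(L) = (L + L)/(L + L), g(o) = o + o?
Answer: -1/15 ≈ -0.066667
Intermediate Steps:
g(o) = 2*o
n(L) = 1 (n(L) = (2*L)/((2*L)) = (2*L)*(1/(2*L)) = 1)
1/(n(24) + g(-8)) = 1/(1 + 2*(-8)) = 1/(1 - 16) = 1/(-15) = -1/15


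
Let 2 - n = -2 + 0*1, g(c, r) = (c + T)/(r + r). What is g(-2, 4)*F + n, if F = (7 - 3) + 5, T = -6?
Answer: -5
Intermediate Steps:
g(c, r) = (-6 + c)/(2*r) (g(c, r) = (c - 6)/(r + r) = (-6 + c)/((2*r)) = (-6 + c)*(1/(2*r)) = (-6 + c)/(2*r))
n = 4 (n = 2 - (-2 + 0*1) = 2 - (-2 + 0) = 2 - 1*(-2) = 2 + 2 = 4)
F = 9 (F = 4 + 5 = 9)
g(-2, 4)*F + n = ((1/2)*(-6 - 2)/4)*9 + 4 = ((1/2)*(1/4)*(-8))*9 + 4 = -1*9 + 4 = -9 + 4 = -5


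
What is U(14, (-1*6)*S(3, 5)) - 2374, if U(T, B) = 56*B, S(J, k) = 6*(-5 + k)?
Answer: -2374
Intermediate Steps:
S(J, k) = -30 + 6*k
U(14, (-1*6)*S(3, 5)) - 2374 = 56*((-1*6)*(-30 + 6*5)) - 2374 = 56*(-6*(-30 + 30)) - 2374 = 56*(-6*0) - 2374 = 56*0 - 2374 = 0 - 2374 = -2374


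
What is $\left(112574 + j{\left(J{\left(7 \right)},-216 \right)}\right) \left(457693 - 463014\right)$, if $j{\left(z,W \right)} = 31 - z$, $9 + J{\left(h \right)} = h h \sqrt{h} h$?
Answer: $-599219094 + 1825103 \sqrt{7} \approx -5.9439 \cdot 10^{8}$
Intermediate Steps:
$J{\left(h \right)} = -9 + h^{\frac{7}{2}}$ ($J{\left(h \right)} = -9 + h h \sqrt{h} h = -9 + h h^{\frac{3}{2}} h = -9 + h^{\frac{5}{2}} h = -9 + h^{\frac{7}{2}}$)
$\left(112574 + j{\left(J{\left(7 \right)},-216 \right)}\right) \left(457693 - 463014\right) = \left(112574 + \left(31 - \left(-9 + 7^{\frac{7}{2}}\right)\right)\right) \left(457693 - 463014\right) = \left(112574 + \left(31 - \left(-9 + 343 \sqrt{7}\right)\right)\right) \left(-5321\right) = \left(112574 + \left(31 + \left(9 - 343 \sqrt{7}\right)\right)\right) \left(-5321\right) = \left(112574 + \left(40 - 343 \sqrt{7}\right)\right) \left(-5321\right) = \left(112614 - 343 \sqrt{7}\right) \left(-5321\right) = -599219094 + 1825103 \sqrt{7}$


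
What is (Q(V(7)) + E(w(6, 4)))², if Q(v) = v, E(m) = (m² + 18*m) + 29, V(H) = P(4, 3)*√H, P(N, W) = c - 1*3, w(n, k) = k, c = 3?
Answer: 13689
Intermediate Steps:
P(N, W) = 0 (P(N, W) = 3 - 1*3 = 3 - 3 = 0)
V(H) = 0 (V(H) = 0*√H = 0)
E(m) = 29 + m² + 18*m
(Q(V(7)) + E(w(6, 4)))² = (0 + (29 + 4² + 18*4))² = (0 + (29 + 16 + 72))² = (0 + 117)² = 117² = 13689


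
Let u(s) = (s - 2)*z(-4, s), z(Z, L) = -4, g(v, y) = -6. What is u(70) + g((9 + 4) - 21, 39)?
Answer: -278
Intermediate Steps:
u(s) = 8 - 4*s (u(s) = (s - 2)*(-4) = (-2 + s)*(-4) = 8 - 4*s)
u(70) + g((9 + 4) - 21, 39) = (8 - 4*70) - 6 = (8 - 280) - 6 = -272 - 6 = -278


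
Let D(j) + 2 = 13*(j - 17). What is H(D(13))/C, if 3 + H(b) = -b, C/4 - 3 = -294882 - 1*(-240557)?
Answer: -51/217288 ≈ -0.00023471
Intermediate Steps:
D(j) = -223 + 13*j (D(j) = -2 + 13*(j - 17) = -2 + 13*(-17 + j) = -2 + (-221 + 13*j) = -223 + 13*j)
C = -217288 (C = 12 + 4*(-294882 - 1*(-240557)) = 12 + 4*(-294882 + 240557) = 12 + 4*(-54325) = 12 - 217300 = -217288)
H(b) = -3 - b
H(D(13))/C = (-3 - (-223 + 13*13))/(-217288) = (-3 - (-223 + 169))*(-1/217288) = (-3 - 1*(-54))*(-1/217288) = (-3 + 54)*(-1/217288) = 51*(-1/217288) = -51/217288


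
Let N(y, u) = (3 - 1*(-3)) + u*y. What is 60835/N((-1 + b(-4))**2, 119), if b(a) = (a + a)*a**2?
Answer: 12167/396057 ≈ 0.030720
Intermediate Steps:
b(a) = 2*a**3 (b(a) = (2*a)*a**2 = 2*a**3)
N(y, u) = 6 + u*y (N(y, u) = (3 + 3) + u*y = 6 + u*y)
60835/N((-1 + b(-4))**2, 119) = 60835/(6 + 119*(-1 + 2*(-4)**3)**2) = 60835/(6 + 119*(-1 + 2*(-64))**2) = 60835/(6 + 119*(-1 - 128)**2) = 60835/(6 + 119*(-129)**2) = 60835/(6 + 119*16641) = 60835/(6 + 1980279) = 60835/1980285 = 60835*(1/1980285) = 12167/396057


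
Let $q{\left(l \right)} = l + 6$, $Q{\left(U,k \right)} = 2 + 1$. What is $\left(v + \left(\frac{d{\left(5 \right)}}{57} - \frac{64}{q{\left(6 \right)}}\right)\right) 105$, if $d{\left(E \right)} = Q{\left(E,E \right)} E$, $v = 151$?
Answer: $\frac{291130}{19} \approx 15323.0$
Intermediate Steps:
$Q{\left(U,k \right)} = 3$
$q{\left(l \right)} = 6 + l$
$d{\left(E \right)} = 3 E$
$\left(v + \left(\frac{d{\left(5 \right)}}{57} - \frac{64}{q{\left(6 \right)}}\right)\right) 105 = \left(151 + \left(\frac{3 \cdot 5}{57} - \frac{64}{6 + 6}\right)\right) 105 = \left(151 + \left(15 \cdot \frac{1}{57} - \frac{64}{12}\right)\right) 105 = \left(151 + \left(\frac{5}{19} - \frac{16}{3}\right)\right) 105 = \left(151 - \frac{289}{57}\right) 105 = \frac{8318}{57} \cdot 105 = \frac{291130}{19}$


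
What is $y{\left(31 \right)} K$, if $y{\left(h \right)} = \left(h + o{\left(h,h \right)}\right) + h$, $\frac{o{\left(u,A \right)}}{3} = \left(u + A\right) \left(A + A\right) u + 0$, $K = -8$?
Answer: $-2860432$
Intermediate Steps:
$o{\left(u,A \right)} = 6 A u \left(A + u\right)$ ($o{\left(u,A \right)} = 3 \left(\left(u + A\right) \left(A + A\right) u + 0\right) = 3 \left(\left(A + u\right) 2 A u + 0\right) = 3 \left(2 A \left(A + u\right) u + 0\right) = 3 \left(2 A u \left(A + u\right) + 0\right) = 3 \cdot 2 A u \left(A + u\right) = 6 A u \left(A + u\right)$)
$y{\left(h \right)} = 2 h + 12 h^{3}$ ($y{\left(h \right)} = \left(h + 6 h h \left(h + h\right)\right) + h = \left(h + 6 h h 2 h\right) + h = \left(h + 12 h^{3}\right) + h = 2 h + 12 h^{3}$)
$y{\left(31 \right)} K = \left(2 \cdot 31 + 12 \cdot 31^{3}\right) \left(-8\right) = \left(62 + 12 \cdot 29791\right) \left(-8\right) = \left(62 + 357492\right) \left(-8\right) = 357554 \left(-8\right) = -2860432$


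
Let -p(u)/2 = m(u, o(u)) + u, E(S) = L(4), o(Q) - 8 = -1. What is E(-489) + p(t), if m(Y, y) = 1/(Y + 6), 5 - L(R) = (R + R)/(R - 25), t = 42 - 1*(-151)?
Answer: -1590649/4179 ≈ -380.63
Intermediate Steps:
o(Q) = 7 (o(Q) = 8 - 1 = 7)
t = 193 (t = 42 + 151 = 193)
L(R) = 5 - 2*R/(-25 + R) (L(R) = 5 - (R + R)/(R - 25) = 5 - 2*R/(-25 + R))
m(Y, y) = 1/(6 + Y)
E(S) = 113/21 (E(S) = (-125 + 3*4)/(-25 + 4) = (-125 + 12)/(-21) = -1/21*(-113) = 113/21)
p(u) = -2*u - 2/(6 + u) (p(u) = -2*(1/(6 + u) + u) = -2*(u + 1/(6 + u)) = -2*u - 2/(6 + u))
E(-489) + p(t) = 113/21 + 2*(-1 - 1*193*(6 + 193))/(6 + 193) = 113/21 + 2*(-1 - 1*193*199)/199 = 113/21 + 2*(1/199)*(-1 - 38407) = 113/21 + 2*(1/199)*(-38408) = 113/21 - 76816/199 = -1590649/4179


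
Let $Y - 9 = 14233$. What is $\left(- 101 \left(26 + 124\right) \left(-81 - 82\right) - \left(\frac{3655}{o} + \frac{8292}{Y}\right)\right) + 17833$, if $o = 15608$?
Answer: $\frac{276447903790721}{111144568} \approx 2.4873 \cdot 10^{6}$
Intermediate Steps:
$Y = 14242$ ($Y = 9 + 14233 = 14242$)
$\left(- 101 \left(26 + 124\right) \left(-81 - 82\right) - \left(\frac{3655}{o} + \frac{8292}{Y}\right)\right) + 17833 = \left(- 101 \left(26 + 124\right) \left(-81 - 82\right) - \left(\frac{3655}{15608} + \frac{4146}{7121}\right)\right) + 17833 = \left(- 101 \cdot 150 \left(-163\right) - \frac{90738023}{111144568}\right) + 17833 = \left(\left(-101\right) \left(-24450\right) - \frac{90738023}{111144568}\right) + 17833 = \left(2469450 - \frac{90738023}{111144568}\right) + 17833 = \frac{274465862709577}{111144568} + 17833 = \frac{276447903790721}{111144568}$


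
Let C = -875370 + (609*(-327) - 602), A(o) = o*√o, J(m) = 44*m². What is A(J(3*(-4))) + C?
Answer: -1075115 + 152064*√11 ≈ -5.7078e+5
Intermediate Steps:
A(o) = o^(3/2)
C = -1075115 (C = -875370 + (-199143 - 602) = -875370 - 199745 = -1075115)
A(J(3*(-4))) + C = (44*(3*(-4))²)^(3/2) - 1075115 = (44*(-12)²)^(3/2) - 1075115 = (44*144)^(3/2) - 1075115 = 6336^(3/2) - 1075115 = 152064*√11 - 1075115 = -1075115 + 152064*√11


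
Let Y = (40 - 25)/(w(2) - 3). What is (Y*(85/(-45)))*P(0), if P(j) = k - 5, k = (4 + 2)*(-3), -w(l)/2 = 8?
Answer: -1955/57 ≈ -34.298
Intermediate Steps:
w(l) = -16 (w(l) = -2*8 = -16)
k = -18 (k = 6*(-3) = -18)
P(j) = -23 (P(j) = -18 - 5 = -23)
Y = -15/19 (Y = (40 - 25)/(-16 - 3) = 15/(-19) = 15*(-1/19) = -15/19 ≈ -0.78947)
(Y*(85/(-45)))*P(0) = -1275/(19*(-45))*(-23) = -1275*(-1)/(19*45)*(-23) = -15/19*(-17/9)*(-23) = (85/57)*(-23) = -1955/57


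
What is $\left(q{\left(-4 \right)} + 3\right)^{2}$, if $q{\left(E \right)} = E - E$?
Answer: $9$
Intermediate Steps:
$q{\left(E \right)} = 0$
$\left(q{\left(-4 \right)} + 3\right)^{2} = \left(0 + 3\right)^{2} = 3^{2} = 9$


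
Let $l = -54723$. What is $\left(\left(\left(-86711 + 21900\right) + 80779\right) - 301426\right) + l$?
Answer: $-340181$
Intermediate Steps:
$\left(\left(\left(-86711 + 21900\right) + 80779\right) - 301426\right) + l = \left(\left(\left(-86711 + 21900\right) + 80779\right) - 301426\right) - 54723 = \left(\left(-64811 + 80779\right) - 301426\right) - 54723 = \left(15968 - 301426\right) - 54723 = -285458 - 54723 = -340181$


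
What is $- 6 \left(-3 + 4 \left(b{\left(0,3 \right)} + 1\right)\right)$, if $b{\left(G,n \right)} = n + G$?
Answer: $-78$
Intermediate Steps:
$b{\left(G,n \right)} = G + n$
$- 6 \left(-3 + 4 \left(b{\left(0,3 \right)} + 1\right)\right) = - 6 \left(-3 + 4 \left(\left(0 + 3\right) + 1\right)\right) = - 6 \left(-3 + 4 \left(3 + 1\right)\right) = - 6 \left(-3 + 4 \cdot 4\right) = - 6 \left(-3 + 16\right) = \left(-6\right) 13 = -78$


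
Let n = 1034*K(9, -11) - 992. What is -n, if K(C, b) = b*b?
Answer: -124122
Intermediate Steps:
K(C, b) = b**2
n = 124122 (n = 1034*(-11)**2 - 992 = 1034*121 - 992 = 125114 - 992 = 124122)
-n = -1*124122 = -124122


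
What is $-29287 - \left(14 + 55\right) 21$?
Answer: $-30736$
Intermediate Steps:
$-29287 - \left(14 + 55\right) 21 = -29287 - 69 \cdot 21 = -29287 - 1449 = -30736$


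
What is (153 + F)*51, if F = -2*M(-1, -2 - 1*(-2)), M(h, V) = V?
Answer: 7803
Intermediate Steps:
F = 0 (F = -2*(-2 - 1*(-2)) = -2*(-2 + 2) = -2*0 = 0)
(153 + F)*51 = (153 + 0)*51 = 153*51 = 7803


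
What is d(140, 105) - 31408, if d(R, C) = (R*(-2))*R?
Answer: -70608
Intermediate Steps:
d(R, C) = -2*R² (d(R, C) = (-2*R)*R = -2*R²)
d(140, 105) - 31408 = -2*140² - 31408 = -2*19600 - 31408 = -39200 - 31408 = -70608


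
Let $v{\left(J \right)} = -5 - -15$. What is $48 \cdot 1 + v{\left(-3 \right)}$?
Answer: $58$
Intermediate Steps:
$v{\left(J \right)} = 10$ ($v{\left(J \right)} = -5 + 15 = 10$)
$48 \cdot 1 + v{\left(-3 \right)} = 48 \cdot 1 + 10 = 48 + 10 = 58$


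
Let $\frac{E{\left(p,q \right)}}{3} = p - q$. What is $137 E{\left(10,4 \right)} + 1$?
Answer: $2467$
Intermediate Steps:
$E{\left(p,q \right)} = - 3 q + 3 p$ ($E{\left(p,q \right)} = 3 \left(p - q\right) = - 3 q + 3 p$)
$137 E{\left(10,4 \right)} + 1 = 137 \left(\left(-3\right) 4 + 3 \cdot 10\right) + 1 = 137 \left(-12 + 30\right) + 1 = 137 \cdot 18 + 1 = 2466 + 1 = 2467$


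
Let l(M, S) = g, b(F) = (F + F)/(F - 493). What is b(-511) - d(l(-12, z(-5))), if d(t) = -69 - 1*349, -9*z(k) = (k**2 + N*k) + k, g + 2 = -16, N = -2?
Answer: 210347/502 ≈ 419.02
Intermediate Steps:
b(F) = 2*F/(-493 + F) (b(F) = (2*F)/(-493 + F) = 2*F/(-493 + F))
g = -18 (g = -2 - 16 = -18)
z(k) = -k**2/9 + k/9 (z(k) = -((k**2 - 2*k) + k)/9 = -(k**2 - k)/9 = -k**2/9 + k/9)
l(M, S) = -18
d(t) = -418 (d(t) = -69 - 349 = -418)
b(-511) - d(l(-12, z(-5))) = 2*(-511)/(-493 - 511) - 1*(-418) = 2*(-511)/(-1004) + 418 = 2*(-511)*(-1/1004) + 418 = 511/502 + 418 = 210347/502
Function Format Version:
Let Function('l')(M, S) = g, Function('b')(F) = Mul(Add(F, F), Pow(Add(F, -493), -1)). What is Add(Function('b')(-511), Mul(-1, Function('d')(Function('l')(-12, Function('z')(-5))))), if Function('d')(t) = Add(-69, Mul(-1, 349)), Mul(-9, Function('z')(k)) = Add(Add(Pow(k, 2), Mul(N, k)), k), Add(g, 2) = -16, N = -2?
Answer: Rational(210347, 502) ≈ 419.02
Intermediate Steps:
Function('b')(F) = Mul(2, F, Pow(Add(-493, F), -1)) (Function('b')(F) = Mul(Mul(2, F), Pow(Add(-493, F), -1)) = Mul(2, F, Pow(Add(-493, F), -1)))
g = -18 (g = Add(-2, -16) = -18)
Function('z')(k) = Add(Mul(Rational(-1, 9), Pow(k, 2)), Mul(Rational(1, 9), k)) (Function('z')(k) = Mul(Rational(-1, 9), Add(Add(Pow(k, 2), Mul(-2, k)), k)) = Mul(Rational(-1, 9), Add(Pow(k, 2), Mul(-1, k))) = Add(Mul(Rational(-1, 9), Pow(k, 2)), Mul(Rational(1, 9), k)))
Function('l')(M, S) = -18
Function('d')(t) = -418 (Function('d')(t) = Add(-69, -349) = -418)
Add(Function('b')(-511), Mul(-1, Function('d')(Function('l')(-12, Function('z')(-5))))) = Add(Mul(2, -511, Pow(Add(-493, -511), -1)), Mul(-1, -418)) = Add(Mul(2, -511, Pow(-1004, -1)), 418) = Add(Mul(2, -511, Rational(-1, 1004)), 418) = Add(Rational(511, 502), 418) = Rational(210347, 502)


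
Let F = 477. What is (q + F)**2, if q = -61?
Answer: 173056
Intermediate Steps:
(q + F)**2 = (-61 + 477)**2 = 416**2 = 173056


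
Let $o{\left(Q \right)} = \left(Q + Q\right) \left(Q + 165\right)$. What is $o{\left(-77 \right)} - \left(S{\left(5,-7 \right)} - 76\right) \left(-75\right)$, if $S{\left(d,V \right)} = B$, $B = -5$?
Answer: $-19627$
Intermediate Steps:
$S{\left(d,V \right)} = -5$
$o{\left(Q \right)} = 2 Q \left(165 + Q\right)$
$o{\left(-77 \right)} - \left(S{\left(5,-7 \right)} - 76\right) \left(-75\right) = 2 \left(-77\right) \left(165 - 77\right) - \left(-5 - 76\right) \left(-75\right) = 2 \left(-77\right) 88 - \left(-81\right) \left(-75\right) = -13552 - 6075 = -19627$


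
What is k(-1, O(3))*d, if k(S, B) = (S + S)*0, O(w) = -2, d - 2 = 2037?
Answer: 0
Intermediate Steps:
d = 2039 (d = 2 + 2037 = 2039)
k(S, B) = 0 (k(S, B) = (2*S)*0 = 0)
k(-1, O(3))*d = 0*2039 = 0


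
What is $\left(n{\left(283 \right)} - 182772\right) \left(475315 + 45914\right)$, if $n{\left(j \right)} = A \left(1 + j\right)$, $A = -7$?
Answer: $-96302270040$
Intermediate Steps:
$n{\left(j \right)} = -7 - 7 j$ ($n{\left(j \right)} = - 7 \left(1 + j\right) = -7 - 7 j$)
$\left(n{\left(283 \right)} - 182772\right) \left(475315 + 45914\right) = \left(\left(-7 - 1981\right) - 182772\right) \left(475315 + 45914\right) = \left(\left(-7 - 1981\right) - 182772\right) 521229 = \left(-1988 - 182772\right) 521229 = \left(-184760\right) 521229 = -96302270040$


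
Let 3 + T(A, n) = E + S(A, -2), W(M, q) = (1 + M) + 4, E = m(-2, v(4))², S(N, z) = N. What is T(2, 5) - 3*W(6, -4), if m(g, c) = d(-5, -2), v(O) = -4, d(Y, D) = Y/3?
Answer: -281/9 ≈ -31.222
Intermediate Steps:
d(Y, D) = Y/3 (d(Y, D) = Y*(⅓) = Y/3)
m(g, c) = -5/3 (m(g, c) = (⅓)*(-5) = -5/3)
E = 25/9 (E = (-5/3)² = 25/9 ≈ 2.7778)
W(M, q) = 5 + M
T(A, n) = -2/9 + A (T(A, n) = -3 + (25/9 + A) = -2/9 + A)
T(2, 5) - 3*W(6, -4) = (-2/9 + 2) - 3*(5 + 6) = 16/9 - 3*11 = 16/9 - 33 = -281/9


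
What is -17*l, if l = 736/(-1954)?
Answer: 6256/977 ≈ 6.4033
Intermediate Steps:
l = -368/977 (l = 736*(-1/1954) = -368/977 ≈ -0.37666)
-17*l = -17*(-368/977) = 6256/977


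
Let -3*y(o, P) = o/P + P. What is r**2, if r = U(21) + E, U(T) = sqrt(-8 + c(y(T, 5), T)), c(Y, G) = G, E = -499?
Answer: (499 - sqrt(13))**2 ≈ 2.4542e+5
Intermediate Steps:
y(o, P) = -P/3 - o/(3*P) (y(o, P) = -(o/P + P)/3 = -(P + o/P)/3 = -P/3 - o/(3*P))
U(T) = sqrt(-8 + T)
r = -499 + sqrt(13) (r = sqrt(-8 + 21) - 499 = sqrt(13) - 499 = -499 + sqrt(13) ≈ -495.39)
r**2 = (-499 + sqrt(13))**2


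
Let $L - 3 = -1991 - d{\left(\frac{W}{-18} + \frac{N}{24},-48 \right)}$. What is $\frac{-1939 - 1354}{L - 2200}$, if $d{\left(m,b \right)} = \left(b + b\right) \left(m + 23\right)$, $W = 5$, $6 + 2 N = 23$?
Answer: $\frac{9879}{5918} \approx 1.6693$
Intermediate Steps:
$N = \frac{17}{2}$ ($N = -3 + \frac{1}{2} \cdot 23 = -3 + \frac{23}{2} = \frac{17}{2} \approx 8.5$)
$d{\left(m,b \right)} = 2 b \left(23 + m\right)$
$L = \frac{682}{3}$ ($L = 3 - \left(1991 + 2 \left(-48\right) \left(23 + \left(\frac{5}{-18} + \frac{17}{2 \cdot 24}\right)\right)\right) = 3 - \left(1991 + 2 \left(-48\right) \left(23 + \left(5 \left(- \frac{1}{18}\right) + \frac{17}{2} \cdot \frac{1}{24}\right)\right)\right) = 3 - \left(1991 + 2 \left(-48\right) \left(23 + \left(- \frac{5}{18} + \frac{17}{48}\right)\right)\right) = 3 - \left(1991 + 2 \left(-48\right) \left(23 + \frac{11}{144}\right)\right) = 3 - \left(1991 + 2 \left(-48\right) \frac{3323}{144}\right) = 3 - - \frac{673}{3} = 3 + \left(-1991 + \frac{6646}{3}\right) = 3 + \frac{673}{3} = \frac{682}{3} \approx 227.33$)
$\frac{-1939 - 1354}{L - 2200} = \frac{-1939 - 1354}{\frac{682}{3} - 2200} = - \frac{3293}{- \frac{5918}{3}} = \left(-3293\right) \left(- \frac{3}{5918}\right) = \frac{9879}{5918}$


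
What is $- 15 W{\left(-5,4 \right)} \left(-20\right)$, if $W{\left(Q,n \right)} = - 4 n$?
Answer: $-4800$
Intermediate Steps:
$- 15 W{\left(-5,4 \right)} \left(-20\right) = - 15 \left(\left(-4\right) 4\right) \left(-20\right) = \left(-15\right) \left(-16\right) \left(-20\right) = 240 \left(-20\right) = -4800$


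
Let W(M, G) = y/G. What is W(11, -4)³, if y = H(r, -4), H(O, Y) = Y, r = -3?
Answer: 1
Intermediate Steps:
y = -4
W(M, G) = -4/G
W(11, -4)³ = (-4/(-4))³ = (-4*(-¼))³ = 1³ = 1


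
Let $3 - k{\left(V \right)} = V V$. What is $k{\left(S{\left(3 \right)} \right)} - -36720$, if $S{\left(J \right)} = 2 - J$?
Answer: $36722$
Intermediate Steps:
$k{\left(V \right)} = 3 - V^{2}$ ($k{\left(V \right)} = 3 - V V = 3 - V^{2}$)
$k{\left(S{\left(3 \right)} \right)} - -36720 = \left(3 - \left(2 - 3\right)^{2}\right) - -36720 = \left(3 - \left(2 - 3\right)^{2}\right) + 36720 = \left(3 - \left(-1\right)^{2}\right) + 36720 = \left(3 - 1\right) + 36720 = 2 + 36720 = 36722$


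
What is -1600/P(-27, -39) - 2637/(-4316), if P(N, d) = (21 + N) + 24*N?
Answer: 4315099/1411332 ≈ 3.0575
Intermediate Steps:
P(N, d) = 21 + 25*N
-1600/P(-27, -39) - 2637/(-4316) = -1600/(21 + 25*(-27)) - 2637/(-4316) = -1600/(21 - 675) - 2637*(-1/4316) = -1600/(-654) + 2637/4316 = -1600*(-1/654) + 2637/4316 = 800/327 + 2637/4316 = 4315099/1411332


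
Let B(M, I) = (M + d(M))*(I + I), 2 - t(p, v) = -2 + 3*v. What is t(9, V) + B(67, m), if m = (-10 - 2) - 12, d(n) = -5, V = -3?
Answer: -2963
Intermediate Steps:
t(p, v) = 4 - 3*v (t(p, v) = 2 - (-2 + 3*v) = 2 + (2 - 3*v) = 4 - 3*v)
m = -24 (m = -12 - 12 = -24)
B(M, I) = 2*I*(-5 + M) (B(M, I) = (M - 5)*(I + I) = (-5 + M)*(2*I) = 2*I*(-5 + M))
t(9, V) + B(67, m) = (4 - 3*(-3)) + 2*(-24)*(-5 + 67) = (4 + 9) + 2*(-24)*62 = 13 - 2976 = -2963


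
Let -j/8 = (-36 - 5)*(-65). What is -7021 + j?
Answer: -28341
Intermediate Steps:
j = -21320 (j = -8*(-36 - 5)*(-65) = -(-328)*(-65) = -8*2665 = -21320)
-7021 + j = -7021 - 21320 = -28341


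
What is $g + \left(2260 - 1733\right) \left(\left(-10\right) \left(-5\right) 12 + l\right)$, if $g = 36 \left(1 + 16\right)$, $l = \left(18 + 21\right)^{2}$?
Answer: $1118379$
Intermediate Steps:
$l = 1521$ ($l = 39^{2} = 1521$)
$g = 612$ ($g = 36 \cdot 17 = 612$)
$g + \left(2260 - 1733\right) \left(\left(-10\right) \left(-5\right) 12 + l\right) = 612 + \left(2260 - 1733\right) \left(\left(-10\right) \left(-5\right) 12 + 1521\right) = 612 + 527 \left(50 \cdot 12 + 1521\right) = 612 + 527 \left(600 + 1521\right) = 612 + 527 \cdot 2121 = 612 + 1117767 = 1118379$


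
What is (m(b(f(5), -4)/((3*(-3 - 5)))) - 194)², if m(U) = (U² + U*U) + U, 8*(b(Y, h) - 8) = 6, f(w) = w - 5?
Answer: 799963881649/21233664 ≈ 37674.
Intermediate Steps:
f(w) = -5 + w
b(Y, h) = 35/4 (b(Y, h) = 8 + (⅛)*6 = 8 + ¾ = 35/4)
m(U) = U + 2*U² (m(U) = (U² + U²) + U = 2*U² + U = U + 2*U²)
(m(b(f(5), -4)/((3*(-3 - 5)))) - 194)² = ((35/(4*((3*(-3 - 5)))))*(1 + 2*(35/(4*((3*(-3 - 5)))))) - 194)² = ((35/(4*((3*(-8)))))*(1 + 2*(35/(4*((3*(-8)))))) - 194)² = (((35/4)/(-24))*(1 + 2*((35/4)/(-24))) - 194)² = (((35/4)*(-1/24))*(1 + 2*((35/4)*(-1/24))) - 194)² = (-35*(1 + 2*(-35/96))/96 - 194)² = (-35*(1 - 35/48)/96 - 194)² = (-35/96*13/48 - 194)² = (-455/4608 - 194)² = (-894407/4608)² = 799963881649/21233664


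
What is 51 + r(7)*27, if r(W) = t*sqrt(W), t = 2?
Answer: 51 + 54*sqrt(7) ≈ 193.87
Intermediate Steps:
r(W) = 2*sqrt(W)
51 + r(7)*27 = 51 + (2*sqrt(7))*27 = 51 + 54*sqrt(7)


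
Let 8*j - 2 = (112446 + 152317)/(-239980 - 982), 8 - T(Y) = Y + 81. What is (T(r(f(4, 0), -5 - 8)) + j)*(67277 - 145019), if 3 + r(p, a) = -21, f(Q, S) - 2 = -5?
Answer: 3663200824353/963848 ≈ 3.8006e+6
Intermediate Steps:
f(Q, S) = -3 (f(Q, S) = 2 - 5 = -3)
r(p, a) = -24 (r(p, a) = -3 - 21 = -24)
T(Y) = -73 - Y (T(Y) = 8 - (Y + 81) = 8 - (81 + Y) = 8 + (-81 - Y) = -73 - Y)
j = 217161/1927696 (j = 1/4 + ((112446 + 152317)/(-239980 - 982))/8 = 1/4 + (264763/(-240962))/8 = 1/4 + (264763*(-1/240962))/8 = 1/4 + (1/8)*(-264763/240962) = 1/4 - 264763/1927696 = 217161/1927696 ≈ 0.11265)
(T(r(f(4, 0), -5 - 8)) + j)*(67277 - 145019) = ((-73 - 1*(-24)) + 217161/1927696)*(67277 - 145019) = ((-73 + 24) + 217161/1927696)*(-77742) = (-49 + 217161/1927696)*(-77742) = -94239943/1927696*(-77742) = 3663200824353/963848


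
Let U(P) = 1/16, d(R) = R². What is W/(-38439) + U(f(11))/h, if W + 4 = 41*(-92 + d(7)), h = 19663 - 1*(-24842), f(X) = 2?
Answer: 139809311/3041293680 ≈ 0.045970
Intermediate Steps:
h = 44505 (h = 19663 + 24842 = 44505)
U(P) = 1/16
W = -1767 (W = -4 + 41*(-92 + 7²) = -4 + 41*(-92 + 49) = -4 + 41*(-43) = -4 - 1763 = -1767)
W/(-38439) + U(f(11))/h = -1767/(-38439) + (1/16)/44505 = -1767*(-1/38439) + (1/16)*(1/44505) = 589/12813 + 1/712080 = 139809311/3041293680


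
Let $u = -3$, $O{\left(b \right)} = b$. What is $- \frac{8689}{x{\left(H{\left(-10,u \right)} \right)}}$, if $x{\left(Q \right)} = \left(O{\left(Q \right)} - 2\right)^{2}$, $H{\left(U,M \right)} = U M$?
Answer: $- \frac{8689}{784} \approx -11.083$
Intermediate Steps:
$H{\left(U,M \right)} = M U$
$x{\left(Q \right)} = \left(-2 + Q\right)^{2}$ ($x{\left(Q \right)} = \left(Q - 2\right)^{2} = \left(-2 + Q\right)^{2}$)
$- \frac{8689}{x{\left(H{\left(-10,u \right)} \right)}} = - \frac{8689}{\left(-2 - -30\right)^{2}} = - \frac{8689}{\left(-2 + 30\right)^{2}} = - \frac{8689}{28^{2}} = - \frac{8689}{784}$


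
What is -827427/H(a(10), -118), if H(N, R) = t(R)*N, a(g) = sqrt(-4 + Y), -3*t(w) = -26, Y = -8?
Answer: 827427*I*sqrt(3)/52 ≈ 27561.0*I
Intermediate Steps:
t(w) = 26/3 (t(w) = -1/3*(-26) = 26/3)
a(g) = 2*I*sqrt(3) (a(g) = sqrt(-4 - 8) = sqrt(-12) = 2*I*sqrt(3))
H(N, R) = 26*N/3
-827427/H(a(10), -118) = -827427*(-I*sqrt(3)/52) = -(-827427)*I*sqrt(3)/52 = 827427*I*sqrt(3)/52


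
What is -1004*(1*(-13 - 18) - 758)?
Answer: 792156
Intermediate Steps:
-1004*(1*(-13 - 18) - 758) = -1004*(1*(-31) - 758) = -1004*(-31 - 758) = -1004*(-789) = 792156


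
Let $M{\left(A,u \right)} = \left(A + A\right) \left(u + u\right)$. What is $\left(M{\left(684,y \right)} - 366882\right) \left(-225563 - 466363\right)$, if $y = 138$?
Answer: $-7393921236$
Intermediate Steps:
$M{\left(A,u \right)} = 4 A u$ ($M{\left(A,u \right)} = 2 A 2 u = 4 A u$)
$\left(M{\left(684,y \right)} - 366882\right) \left(-225563 - 466363\right) = \left(4 \cdot 684 \cdot 138 - 366882\right) \left(-225563 - 466363\right) = \left(377568 - 366882\right) \left(-691926\right) = 10686 \left(-691926\right) = -7393921236$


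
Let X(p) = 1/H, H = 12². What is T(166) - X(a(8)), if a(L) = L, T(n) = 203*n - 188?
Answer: 4825439/144 ≈ 33510.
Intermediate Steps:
T(n) = -188 + 203*n
H = 144
X(p) = 1/144
T(166) - X(a(8)) = (-188 + 203*166) - 1*1/144 = (-188 + 33698) - 1/144 = 33510 - 1/144 = 4825439/144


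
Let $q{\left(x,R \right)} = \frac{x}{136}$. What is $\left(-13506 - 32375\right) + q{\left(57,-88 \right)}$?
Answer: $- \frac{6239759}{136} \approx -45881.0$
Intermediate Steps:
$q{\left(x,R \right)} = \frac{x}{136}$ ($q{\left(x,R \right)} = x \frac{1}{136} = \frac{x}{136}$)
$\left(-13506 - 32375\right) + q{\left(57,-88 \right)} = \left(-13506 - 32375\right) + \frac{1}{136} \cdot 57 = -45881 + \frac{57}{136} = - \frac{6239759}{136}$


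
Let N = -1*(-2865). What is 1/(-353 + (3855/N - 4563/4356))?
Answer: -92444/32605181 ≈ -0.0028353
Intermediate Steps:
N = 2865
1/(-353 + (3855/N - 4563/4356)) = 1/(-353 + (3855/2865 - 4563/4356)) = 1/(-353 + (3855*(1/2865) - 4563*1/4356)) = 1/(-353 + (257/191 - 507/484)) = 1/(-353 + 27551/92444) = 1/(-32605181/92444) = -92444/32605181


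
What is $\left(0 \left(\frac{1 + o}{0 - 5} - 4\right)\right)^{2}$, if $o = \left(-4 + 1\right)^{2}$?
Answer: $0$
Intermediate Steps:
$o = 9$ ($o = \left(-3\right)^{2} = 9$)
$\left(0 \left(\frac{1 + o}{0 - 5} - 4\right)\right)^{2} = \left(0 \left(\frac{1 + 9}{0 - 5} - 4\right)\right)^{2} = \left(0 \left(\frac{10}{-5} - 4\right)\right)^{2} = \left(0 \left(10 \left(- \frac{1}{5}\right) - 4\right)\right)^{2} = \left(0 \left(-2 - 4\right)\right)^{2} = \left(0 \left(-6\right)\right)^{2} = 0^{2} = 0$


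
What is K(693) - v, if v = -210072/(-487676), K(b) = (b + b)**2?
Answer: 234205858806/121919 ≈ 1.9210e+6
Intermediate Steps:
K(b) = 4*b**2 (K(b) = (2*b)**2 = 4*b**2)
v = 52518/121919 (v = -210072*(-1/487676) = 52518/121919 ≈ 0.43076)
K(693) - v = 4*693**2 - 1*52518/121919 = 4*480249 - 52518/121919 = 1920996 - 52518/121919 = 234205858806/121919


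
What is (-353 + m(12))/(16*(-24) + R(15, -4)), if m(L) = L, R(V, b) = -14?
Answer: 341/398 ≈ 0.85678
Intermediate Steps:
(-353 + m(12))/(16*(-24) + R(15, -4)) = (-353 + 12)/(16*(-24) - 14) = -341/(-384 - 14) = -341/(-398) = -341*(-1/398) = 341/398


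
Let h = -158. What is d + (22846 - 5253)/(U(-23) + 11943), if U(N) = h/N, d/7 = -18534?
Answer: -35657695447/274847 ≈ -1.2974e+5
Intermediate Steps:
d = -129738 (d = 7*(-18534) = -129738)
U(N) = -158/N
d + (22846 - 5253)/(U(-23) + 11943) = -129738 + (22846 - 5253)/(-158/(-23) + 11943) = -129738 + 17593/(-158*(-1/23) + 11943) = -129738 + 17593/(158/23 + 11943) = -129738 + 17593/(274847/23) = -129738 + 17593*(23/274847) = -129738 + 404639/274847 = -35657695447/274847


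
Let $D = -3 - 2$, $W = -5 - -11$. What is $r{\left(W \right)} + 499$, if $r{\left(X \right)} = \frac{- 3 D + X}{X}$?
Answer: $\frac{1005}{2} \approx 502.5$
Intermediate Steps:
$W = 6$ ($W = -5 + 11 = 6$)
$D = -5$ ($D = -3 - 2 = -5$)
$r{\left(X \right)} = \frac{15 + X}{X}$ ($r{\left(X \right)} = \frac{\left(-3\right) \left(-5\right) + X}{X} = \frac{15 + X}{X}$)
$r{\left(W \right)} + 499 = \frac{15 + 6}{6} + 499 = \frac{1}{6} \cdot 21 + 499 = \frac{7}{2} + 499 = \frac{1005}{2}$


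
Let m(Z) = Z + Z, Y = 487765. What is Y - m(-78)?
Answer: 487921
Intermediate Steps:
m(Z) = 2*Z
Y - m(-78) = 487765 - 2*(-78) = 487765 - 1*(-156) = 487765 + 156 = 487921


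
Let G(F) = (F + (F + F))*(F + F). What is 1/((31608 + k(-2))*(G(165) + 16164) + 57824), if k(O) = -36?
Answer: 1/5667673832 ≈ 1.7644e-10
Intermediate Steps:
G(F) = 6*F² (G(F) = (F + 2*F)*(2*F) = (3*F)*(2*F) = 6*F²)
1/((31608 + k(-2))*(G(165) + 16164) + 57824) = 1/((31608 - 36)*(6*165² + 16164) + 57824) = 1/(31572*(6*27225 + 16164) + 57824) = 1/(31572*(163350 + 16164) + 57824) = 1/(31572*179514 + 57824) = 1/(5667616008 + 57824) = 1/5667673832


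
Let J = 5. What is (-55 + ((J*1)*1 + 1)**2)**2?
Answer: 361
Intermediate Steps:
(-55 + ((J*1)*1 + 1)**2)**2 = (-55 + ((5*1)*1 + 1)**2)**2 = (-55 + (5*1 + 1)**2)**2 = (-55 + (5 + 1)**2)**2 = (-55 + 6**2)**2 = (-55 + 36)**2 = (-19)**2 = 361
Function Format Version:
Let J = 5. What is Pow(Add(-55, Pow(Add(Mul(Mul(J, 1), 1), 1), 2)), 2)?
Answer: 361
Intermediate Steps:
Pow(Add(-55, Pow(Add(Mul(Mul(J, 1), 1), 1), 2)), 2) = Pow(Add(-55, Pow(Add(Mul(Mul(5, 1), 1), 1), 2)), 2) = Pow(Add(-55, Pow(Add(Mul(5, 1), 1), 2)), 2) = Pow(Add(-55, Pow(Add(5, 1), 2)), 2) = Pow(Add(-55, Pow(6, 2)), 2) = Pow(Add(-55, 36), 2) = Pow(-19, 2) = 361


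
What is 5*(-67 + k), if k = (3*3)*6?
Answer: -65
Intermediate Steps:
k = 54 (k = 9*6 = 54)
5*(-67 + k) = 5*(-67 + 54) = 5*(-13) = -65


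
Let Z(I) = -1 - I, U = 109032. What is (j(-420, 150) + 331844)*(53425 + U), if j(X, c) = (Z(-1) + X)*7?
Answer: 53432757128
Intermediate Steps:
j(X, c) = 7*X (j(X, c) = ((-1 - 1*(-1)) + X)*7 = ((-1 + 1) + X)*7 = (0 + X)*7 = X*7 = 7*X)
(j(-420, 150) + 331844)*(53425 + U) = (7*(-420) + 331844)*(53425 + 109032) = (-2940 + 331844)*162457 = 328904*162457 = 53432757128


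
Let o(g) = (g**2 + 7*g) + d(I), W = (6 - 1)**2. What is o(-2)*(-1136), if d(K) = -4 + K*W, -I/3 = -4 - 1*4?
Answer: -665696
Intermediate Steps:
I = 24 (I = -3*(-4 - 1*4) = -3*(-4 - 4) = -3*(-8) = 24)
W = 25 (W = 5**2 = 25)
d(K) = -4 + 25*K (d(K) = -4 + K*25 = -4 + 25*K)
o(g) = 596 + g**2 + 7*g (o(g) = (g**2 + 7*g) + (-4 + 25*24) = (g**2 + 7*g) + (-4 + 600) = (g**2 + 7*g) + 596 = 596 + g**2 + 7*g)
o(-2)*(-1136) = (596 + (-2)**2 + 7*(-2))*(-1136) = (596 + 4 - 14)*(-1136) = 586*(-1136) = -665696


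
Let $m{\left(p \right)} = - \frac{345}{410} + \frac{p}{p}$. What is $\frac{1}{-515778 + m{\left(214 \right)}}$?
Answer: $- \frac{82}{42293783} \approx -1.9388 \cdot 10^{-6}$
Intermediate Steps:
$m{\left(p \right)} = \frac{13}{82}$ ($m{\left(p \right)} = \left(-345\right) \frac{1}{410} + 1 = - \frac{69}{82} + 1 = \frac{13}{82}$)
$\frac{1}{-515778 + m{\left(214 \right)}} = \frac{1}{-515778 + \frac{13}{82}} = \frac{1}{- \frac{42293783}{82}} = - \frac{82}{42293783}$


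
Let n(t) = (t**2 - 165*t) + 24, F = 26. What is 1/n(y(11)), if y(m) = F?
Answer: -1/3590 ≈ -0.00027855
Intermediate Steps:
y(m) = 26
n(t) = 24 + t**2 - 165*t
1/n(y(11)) = 1/(24 + 26**2 - 165*26) = 1/(24 + 676 - 4290) = 1/(-3590) = -1/3590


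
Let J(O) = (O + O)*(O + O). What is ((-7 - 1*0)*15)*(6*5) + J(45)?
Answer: 4950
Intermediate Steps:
J(O) = 4*O**2 (J(O) = (2*O)*(2*O) = 4*O**2)
((-7 - 1*0)*15)*(6*5) + J(45) = ((-7 - 1*0)*15)*(6*5) + 4*45**2 = ((-7 + 0)*15)*30 + 4*2025 = -7*15*30 + 8100 = -105*30 + 8100 = -3150 + 8100 = 4950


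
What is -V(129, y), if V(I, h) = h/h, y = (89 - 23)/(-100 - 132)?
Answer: -1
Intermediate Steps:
y = -33/116 (y = 66/(-232) = 66*(-1/232) = -33/116 ≈ -0.28448)
V(I, h) = 1
-V(129, y) = -1*1 = -1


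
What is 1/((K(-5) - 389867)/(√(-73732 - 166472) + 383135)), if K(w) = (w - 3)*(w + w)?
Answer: -383135/389787 - 2*I*√60051/389787 ≈ -0.98293 - 0.0012574*I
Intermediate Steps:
K(w) = 2*w*(-3 + w) (K(w) = (-3 + w)*(2*w) = 2*w*(-3 + w))
1/((K(-5) - 389867)/(√(-73732 - 166472) + 383135)) = 1/((2*(-5)*(-3 - 5) - 389867)/(√(-73732 - 166472) + 383135)) = 1/((2*(-5)*(-8) - 389867)/(√(-240204) + 383135)) = 1/((80 - 389867)/(2*I*√60051 + 383135)) = 1/(-389787/(383135 + 2*I*√60051)) = -383135/389787 - 2*I*√60051/389787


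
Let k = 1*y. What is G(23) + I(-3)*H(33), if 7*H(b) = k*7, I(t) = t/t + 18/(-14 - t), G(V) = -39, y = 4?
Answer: -457/11 ≈ -41.545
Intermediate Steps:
k = 4 (k = 1*4 = 4)
I(t) = 1 + 18/(-14 - t)
H(b) = 4 (H(b) = (4*7)/7 = (⅐)*28 = 4)
G(23) + I(-3)*H(33) = -39 + ((-4 - 3)/(14 - 3))*4 = -39 + (-7/11)*4 = -39 + ((1/11)*(-7))*4 = -39 - 7/11*4 = -39 - 28/11 = -457/11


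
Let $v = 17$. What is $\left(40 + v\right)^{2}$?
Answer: $3249$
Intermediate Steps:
$\left(40 + v\right)^{2} = \left(40 + 17\right)^{2} = 57^{2} = 3249$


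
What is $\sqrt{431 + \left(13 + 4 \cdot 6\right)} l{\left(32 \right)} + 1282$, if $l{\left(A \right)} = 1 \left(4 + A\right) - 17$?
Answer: $1282 + 114 \sqrt{13} \approx 1693.0$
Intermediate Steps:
$l{\left(A \right)} = -13 + A$ ($l{\left(A \right)} = \left(4 + A\right) - 17 = -13 + A$)
$\sqrt{431 + \left(13 + 4 \cdot 6\right)} l{\left(32 \right)} + 1282 = \sqrt{431 + \left(13 + 4 \cdot 6\right)} \left(-13 + 32\right) + 1282 = \sqrt{431 + \left(13 + 24\right)} 19 + 1282 = \sqrt{431 + 37} \cdot 19 + 1282 = \sqrt{468} \cdot 19 + 1282 = 6 \sqrt{13} \cdot 19 + 1282 = 114 \sqrt{13} + 1282 = 1282 + 114 \sqrt{13}$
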